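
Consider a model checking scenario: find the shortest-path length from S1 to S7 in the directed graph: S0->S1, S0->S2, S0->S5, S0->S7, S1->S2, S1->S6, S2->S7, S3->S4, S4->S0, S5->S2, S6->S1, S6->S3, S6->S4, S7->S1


BFS layer-by-layer from S1:
  dist 0: {S1}
  dist 1: {S2, S6}
  dist 2: {S3, S4, S7}
  -> S7 reached at distance 2
Shortest path length = 2

2


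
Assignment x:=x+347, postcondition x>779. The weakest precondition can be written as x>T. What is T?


Formula: wp(x:=E, P) = P[E/x] (substitute E for x in postcondition)
Step 1: Postcondition: x>779
Step 2: Substitute x+347 for x: x+347>779
Step 3: Solve for x: x > 779-347 = 432

432


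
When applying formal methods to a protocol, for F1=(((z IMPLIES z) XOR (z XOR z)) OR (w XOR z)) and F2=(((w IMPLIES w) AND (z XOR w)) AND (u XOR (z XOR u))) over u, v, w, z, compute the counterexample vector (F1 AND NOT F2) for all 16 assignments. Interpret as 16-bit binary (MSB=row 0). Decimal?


F1 = (((z IMPLIES z) XOR (z XOR z)) OR (w XOR z))
F2 = (((w IMPLIES w) AND (z XOR w)) AND (u XOR (z XOR u)))
Counterexample to F1=>F2 is where F1=1 and F2=0.
Evaluate each row (bits = u,v,w,z, MSB first):
  row 0 [0000]: F1=1 F2=0 -> F1&~F2 -> 1
  row 1 [0001]: F1=1 F2=1 -> F1&~F2 -> 0
  row 2 [0010]: F1=1 F2=0 -> F1&~F2 -> 1
  row 3 [0011]: F1=1 F2=0 -> F1&~F2 -> 1
  row 4 [0100]: F1=1 F2=0 -> F1&~F2 -> 1
  row 5 [0101]: F1=1 F2=1 -> F1&~F2 -> 0
  row 6 [0110]: F1=1 F2=0 -> F1&~F2 -> 1
  row 7 [0111]: F1=1 F2=0 -> F1&~F2 -> 1
  row 8 [1000]: F1=1 F2=0 -> F1&~F2 -> 1
  row 9 [1001]: F1=1 F2=1 -> F1&~F2 -> 0
  row 10 [1010]: F1=1 F2=0 -> F1&~F2 -> 1
  row 11 [1011]: F1=1 F2=0 -> F1&~F2 -> 1
  row 12 [1100]: F1=1 F2=0 -> F1&~F2 -> 1
  row 13 [1101]: F1=1 F2=1 -> F1&~F2 -> 0
  row 14 [1110]: F1=1 F2=0 -> F1&~F2 -> 1
  row 15 [1111]: F1=1 F2=0 -> F1&~F2 -> 1
Full result column, 4 rows per line (u,v fixed per line; w,z runs 00..11 left to right):
  rows 0-3 [u,v=00]: 1011  = hex B
  rows 4-7 [u,v=01]: 1011  = hex B
  rows 8-11 [u,v=10]: 1011  = hex B
  rows 12-15 [u,v=11]: 1011  = hex B
Counterexample vector (row 0 .. row 15) = 1011101110111011
Output column grouped in 4s = 1011 1011 1011 1011 = 0xBBBB
Convert to decimal digit by digit (value = value*16 + digit):
  B -> 11
  11*16 + 11 (B) = 187
  187*16 + 11 (B) = 3003
  3003*16 + 11 (B) = 48059
Decimal = 48059

48059


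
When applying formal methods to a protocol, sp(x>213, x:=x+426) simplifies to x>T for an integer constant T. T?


Formula: sp(P, x:=E) = exists old_x. (x = E[old_x/x]) AND P[old_x/x] (old_x is the value of x before the assignment; eliminate old_x by solving x = E[old_x/x] for old_x)
Step 1: Precondition P: x>213, i.e. old_x > 213
Step 2: Assignment gives x = old_x + 426, so old_x = x - 426
Step 3: Substitute into P: x - 426 > 213
Step 4: Simplify: x > 213+426 = 639

639


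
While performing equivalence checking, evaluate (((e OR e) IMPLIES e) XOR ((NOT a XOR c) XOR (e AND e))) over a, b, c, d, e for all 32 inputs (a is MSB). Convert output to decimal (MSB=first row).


Formula: (((e OR e) IMPLIES e) XOR ((NOT a XOR c) XOR (e AND e))) over a, b, c, d, e (32 rows)
Evaluate each row (bits = a,b,c,d,e, MSB first):
  row 0 [00000]: (((0 OR 0) IMPLIES 0) XOR ((NOT 0 XOR 0) XOR (0 AND 0))) -> 0
  row 1 [00001]: (((1 OR 1) IMPLIES 1) XOR ((NOT 0 XOR 0) XOR (1 AND 1))) -> 1
  row 2 [00010]: (((0 OR 0) IMPLIES 0) XOR ((NOT 0 XOR 0) XOR (0 AND 0))) -> 0
  row 3 [00011]: (((1 OR 1) IMPLIES 1) XOR ((NOT 0 XOR 0) XOR (1 AND 1))) -> 1
  row 4 [00100]: (((0 OR 0) IMPLIES 0) XOR ((NOT 0 XOR 1) XOR (0 AND 0))) -> 1
  row 5 [00101]: (((1 OR 1) IMPLIES 1) XOR ((NOT 0 XOR 1) XOR (1 AND 1))) -> 0
  row 6 [00110]: (((0 OR 0) IMPLIES 0) XOR ((NOT 0 XOR 1) XOR (0 AND 0))) -> 1
  row 7 [00111]: (((1 OR 1) IMPLIES 1) XOR ((NOT 0 XOR 1) XOR (1 AND 1))) -> 0
  row 8 [01000]: (((0 OR 0) IMPLIES 0) XOR ((NOT 0 XOR 0) XOR (0 AND 0))) -> 0
  row 9 [01001]: (((1 OR 1) IMPLIES 1) XOR ((NOT 0 XOR 0) XOR (1 AND 1))) -> 1
  row 10 [01010]: (((0 OR 0) IMPLIES 0) XOR ((NOT 0 XOR 0) XOR (0 AND 0))) -> 0
  row 11 [01011]: (((1 OR 1) IMPLIES 1) XOR ((NOT 0 XOR 0) XOR (1 AND 1))) -> 1
  row 12 [01100]: (((0 OR 0) IMPLIES 0) XOR ((NOT 0 XOR 1) XOR (0 AND 0))) -> 1
  row 13 [01101]: (((1 OR 1) IMPLIES 1) XOR ((NOT 0 XOR 1) XOR (1 AND 1))) -> 0
  row 14 [01110]: (((0 OR 0) IMPLIES 0) XOR ((NOT 0 XOR 1) XOR (0 AND 0))) -> 1
  row 15 [01111]: (((1 OR 1) IMPLIES 1) XOR ((NOT 0 XOR 1) XOR (1 AND 1))) -> 0
  row 16 [10000]: (((0 OR 0) IMPLIES 0) XOR ((NOT 1 XOR 0) XOR (0 AND 0))) -> 1
  row 17 [10001]: (((1 OR 1) IMPLIES 1) XOR ((NOT 1 XOR 0) XOR (1 AND 1))) -> 0
  row 18 [10010]: (((0 OR 0) IMPLIES 0) XOR ((NOT 1 XOR 0) XOR (0 AND 0))) -> 1
  row 19 [10011]: (((1 OR 1) IMPLIES 1) XOR ((NOT 1 XOR 0) XOR (1 AND 1))) -> 0
  row 20 [10100]: (((0 OR 0) IMPLIES 0) XOR ((NOT 1 XOR 1) XOR (0 AND 0))) -> 0
  row 21 [10101]: (((1 OR 1) IMPLIES 1) XOR ((NOT 1 XOR 1) XOR (1 AND 1))) -> 1
  row 22 [10110]: (((0 OR 0) IMPLIES 0) XOR ((NOT 1 XOR 1) XOR (0 AND 0))) -> 0
  row 23 [10111]: (((1 OR 1) IMPLIES 1) XOR ((NOT 1 XOR 1) XOR (1 AND 1))) -> 1
  row 24 [11000]: (((0 OR 0) IMPLIES 0) XOR ((NOT 1 XOR 0) XOR (0 AND 0))) -> 1
  row 25 [11001]: (((1 OR 1) IMPLIES 1) XOR ((NOT 1 XOR 0) XOR (1 AND 1))) -> 0
  row 26 [11010]: (((0 OR 0) IMPLIES 0) XOR ((NOT 1 XOR 0) XOR (0 AND 0))) -> 1
  row 27 [11011]: (((1 OR 1) IMPLIES 1) XOR ((NOT 1 XOR 0) XOR (1 AND 1))) -> 0
  row 28 [11100]: (((0 OR 0) IMPLIES 0) XOR ((NOT 1 XOR 1) XOR (0 AND 0))) -> 0
  row 29 [11101]: (((1 OR 1) IMPLIES 1) XOR ((NOT 1 XOR 1) XOR (1 AND 1))) -> 1
  row 30 [11110]: (((0 OR 0) IMPLIES 0) XOR ((NOT 1 XOR 1) XOR (0 AND 0))) -> 0
  row 31 [11111]: (((1 OR 1) IMPLIES 1) XOR ((NOT 1 XOR 1) XOR (1 AND 1))) -> 1
Full result column, 4 rows per line (a,b,c fixed per line; d,e runs 00..11 left to right):
  rows 0-3 [a,b,c=000]: 0101  = hex 5
  rows 4-7 [a,b,c=001]: 1010  = hex A
  rows 8-11 [a,b,c=010]: 0101  = hex 5
  rows 12-15 [a,b,c=011]: 1010  = hex A
  rows 16-19 [a,b,c=100]: 1010  = hex A
  rows 20-23 [a,b,c=101]: 0101  = hex 5
  rows 24-27 [a,b,c=110]: 1010  = hex A
  rows 28-31 [a,b,c=111]: 0101  = hex 5
Output column (row 0 .. row 31) = 01011010010110101010010110100101
Output column grouped in 4s = 0101 1010 0101 1010 1010 0101 1010 0101 = 0x5A5AA5A5
Convert to decimal digit by digit (value = value*16 + digit):
  5 -> 5
  5*16 + 10 (A) = 90
  90*16 + 5 = 1445
  1445*16 + 10 (A) = 23130
  23130*16 + 10 (A) = 370090
  370090*16 + 5 = 5921445
  5921445*16 + 10 (A) = 94743130
  94743130*16 + 5 = 1515890085
Decimal = 1515890085

1515890085


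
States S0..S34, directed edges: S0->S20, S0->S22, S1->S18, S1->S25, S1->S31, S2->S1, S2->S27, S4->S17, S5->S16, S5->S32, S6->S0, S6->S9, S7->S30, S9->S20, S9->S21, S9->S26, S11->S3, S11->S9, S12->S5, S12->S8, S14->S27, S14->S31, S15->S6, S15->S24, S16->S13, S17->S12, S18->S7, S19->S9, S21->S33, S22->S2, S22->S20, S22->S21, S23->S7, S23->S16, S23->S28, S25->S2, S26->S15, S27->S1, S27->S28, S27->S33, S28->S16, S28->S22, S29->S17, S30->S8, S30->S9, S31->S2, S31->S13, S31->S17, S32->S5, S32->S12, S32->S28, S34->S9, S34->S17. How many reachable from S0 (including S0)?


BFS from S0:
  layer 0: {S0}
  layer 1: {S20, S22}
  layer 2: {S2, S21}
  layer 3: {S1, S27, S33}
  layer 4: {S18, S25, S28, S31}
  layer 5: {S7, S13, S16, S17}
  layer 6: {S12, S30}
  layer 7: {S5, S8, S9}
  layer 8: {S26, S32}
  layer 9: {S15}
  layer 10: {S6, S24}
Reachable set: {S0, S1, S2, S5, S6, S7, S8, S9, S12, S13, S15, S16, S17, S18, S20, S21, S22, S24, S25, S26, S27, S28, S30, S31, S32, S33}
Count = 26

26


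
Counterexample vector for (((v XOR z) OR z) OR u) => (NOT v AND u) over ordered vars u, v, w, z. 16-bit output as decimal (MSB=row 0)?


F1 = (((v XOR z) OR z) OR u)
F2 = (NOT v AND u)
Counterexample to F1=>F2 is where F1=1 and F2=0.
Evaluate each row (bits = u,v,w,z, MSB first):
  row 0 [0000]: F1=0 F2=0 -> F1&~F2 -> 0
  row 1 [0001]: F1=1 F2=0 -> F1&~F2 -> 1
  row 2 [0010]: F1=0 F2=0 -> F1&~F2 -> 0
  row 3 [0011]: F1=1 F2=0 -> F1&~F2 -> 1
  row 4 [0100]: F1=1 F2=0 -> F1&~F2 -> 1
  row 5 [0101]: F1=1 F2=0 -> F1&~F2 -> 1
  row 6 [0110]: F1=1 F2=0 -> F1&~F2 -> 1
  row 7 [0111]: F1=1 F2=0 -> F1&~F2 -> 1
  row 8 [1000]: F1=1 F2=1 -> F1&~F2 -> 0
  row 9 [1001]: F1=1 F2=1 -> F1&~F2 -> 0
  row 10 [1010]: F1=1 F2=1 -> F1&~F2 -> 0
  row 11 [1011]: F1=1 F2=1 -> F1&~F2 -> 0
  row 12 [1100]: F1=1 F2=0 -> F1&~F2 -> 1
  row 13 [1101]: F1=1 F2=0 -> F1&~F2 -> 1
  row 14 [1110]: F1=1 F2=0 -> F1&~F2 -> 1
  row 15 [1111]: F1=1 F2=0 -> F1&~F2 -> 1
Full result column, 4 rows per line (u,v fixed per line; w,z runs 00..11 left to right):
  rows 0-3 [u,v=00]: 0101  = hex 5
  rows 4-7 [u,v=01]: 1111  = hex F
  rows 8-11 [u,v=10]: 0000  = hex 0
  rows 12-15 [u,v=11]: 1111  = hex F
Counterexample vector (row 0 .. row 15) = 0101111100001111
Output column grouped in 4s = 0101 1111 0000 1111 = 0x5F0F
Convert to decimal digit by digit (value = value*16 + digit):
  5 -> 5
  5*16 + 15 (F) = 95
  95*16 + 0 = 1520
  1520*16 + 15 (F) = 24335
Decimal = 24335

24335


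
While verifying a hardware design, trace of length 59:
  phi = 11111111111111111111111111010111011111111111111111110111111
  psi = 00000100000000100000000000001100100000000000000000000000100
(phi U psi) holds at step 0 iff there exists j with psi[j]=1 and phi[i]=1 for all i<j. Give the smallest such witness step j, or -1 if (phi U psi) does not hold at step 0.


(phi U psi) at 0: need smallest j with psi[j]=1 and phi[i]=1 for all i in [0,j).
Scan from step 0:
  step 0: phi=1, psi=0 -> continue
  step 1: phi=1, psi=0 -> continue
  step 2: phi=1, psi=0 -> continue
  step 3: phi=1, psi=0 -> continue
  step 5: psi=1 and phi held for [0,5) -> witness found
Witness step = 5

5


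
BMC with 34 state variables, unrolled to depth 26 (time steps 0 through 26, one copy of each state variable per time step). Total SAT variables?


BMC unrolls to depth k, creating one copy of each state var for steps 0..k.
Step count = 26 + 1 = 27 (steps 0 through 26)
Vars per step = 34
Total = 34 * 27 = 918

918


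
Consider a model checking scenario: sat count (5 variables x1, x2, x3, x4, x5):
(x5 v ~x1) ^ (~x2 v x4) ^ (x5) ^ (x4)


CNF with 4 clauses over 5 vars (32 assignments).
An assignment satisfies CNF iff every clause has >=1 true literal.
Check each row (bits = x1,x2,x3,x4,x5; clause T/F shown):
  row 0 [00000]: clauses=TTFF -> 0
  row 1 [00001]: clauses=TTTF -> 0
  row 2 [00010]: clauses=TTFT -> 0
  row 3 [00011]: clauses=TTTT -> 1
  row 4 [00100]: clauses=TTFF -> 0
  row 5 [00101]: clauses=TTTF -> 0
  row 6 [00110]: clauses=TTFT -> 0
  row 7 [00111]: clauses=TTTT -> 1
  row 8 [01000]: clauses=TFFF -> 0
  row 9 [01001]: clauses=TFTF -> 0
  row 10 [01010]: clauses=TTFT -> 0
  row 11 [01011]: clauses=TTTT -> 1
  row 12 [01100]: clauses=TFFF -> 0
  row 13 [01101]: clauses=TFTF -> 0
  row 14 [01110]: clauses=TTFT -> 0
  row 15 [01111]: clauses=TTTT -> 1
  row 16 [10000]: clauses=FTFF -> 0
  row 17 [10001]: clauses=TTTF -> 0
  row 18 [10010]: clauses=FTFT -> 0
  row 19 [10011]: clauses=TTTT -> 1
  row 20 [10100]: clauses=FTFF -> 0
  row 21 [10101]: clauses=TTTF -> 0
  row 22 [10110]: clauses=FTFT -> 0
  row 23 [10111]: clauses=TTTT -> 1
  row 24 [11000]: clauses=FFFF -> 0
  row 25 [11001]: clauses=TFTF -> 0
  row 26 [11010]: clauses=FTFT -> 0
  row 27 [11011]: clauses=TTTT -> 1
  row 28 [11100]: clauses=FFFF -> 0
  row 29 [11101]: clauses=TFTF -> 0
  row 30 [11110]: clauses=FTFT -> 0
  row 31 [11111]: clauses=TTTT -> 1
Full result column, 8 rows per line (x1,x2 fixed per line; x3,x4,x5 runs 000..111 left to right):
  rows 0-7 [x1,x2=00]: 00010001  (ones: 2)
  rows 8-15 [x1,x2=01]: 00010001  (ones: 2)
  rows 16-23 [x1,x2=10]: 00010001  (ones: 2)
  rows 24-31 [x1,x2=11]: 00010001  (ones: 2)
Satisfying assignments = 2+2+2+2 = 8

8


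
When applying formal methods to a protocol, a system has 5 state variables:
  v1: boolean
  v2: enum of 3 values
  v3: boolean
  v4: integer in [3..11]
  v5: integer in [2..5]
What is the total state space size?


State space = product of domain sizes of all variables.
Domain sizes:
  v1 (boolean): 2
  v2 (enum of 3 values): 3
  v3 (boolean): 2
  v4 (integer in [3..11]): 9
  v5 (integer in [2..5]): 4
Product = 2 * 3 * 2 * 9 * 4 = 432

432


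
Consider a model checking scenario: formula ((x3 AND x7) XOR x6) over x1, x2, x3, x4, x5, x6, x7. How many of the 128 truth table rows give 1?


Formula: ((x3 AND x7) XOR x6) over 7 vars (128 rows)
Evaluate each row (x1, x2, x3, x4, x5, x6, x7 as bits, MSB first):
  row 0 [0000000]: ((0 AND 0) XOR 0) -> 0
  row 1 [0000001]: ((0 AND 1) XOR 0) -> 0
  row 2 [0000010]: ((0 AND 0) XOR 1) -> 1
  row 3 [0000011]: ((0 AND 1) XOR 1) -> 1
  row 4 [0000100]: ((0 AND 0) XOR 0) -> 0
  (every remaining row is evaluated the same way; all 128 results are listed next)
Full result column, 8 rows per line (x1,x2,x3,x4 fixed per line; x5,x6,x7 runs 000..111 left to right):
  rows 0-7 [x1,x2,x3,x4=0000]: 00110011  (ones: 4)
  rows 8-15 [x1,x2,x3,x4=0001]: 00110011  (ones: 4)
  rows 16-23 [x1,x2,x3,x4=0010]: 01100110  (ones: 4)
  rows 24-31 [x1,x2,x3,x4=0011]: 01100110  (ones: 4)
  rows 32-39 [x1,x2,x3,x4=0100]: 00110011  (ones: 4)
  rows 40-47 [x1,x2,x3,x4=0101]: 00110011  (ones: 4)
  rows 48-55 [x1,x2,x3,x4=0110]: 01100110  (ones: 4)
  rows 56-63 [x1,x2,x3,x4=0111]: 01100110  (ones: 4)
  rows 64-71 [x1,x2,x3,x4=1000]: 00110011  (ones: 4)
  rows 72-79 [x1,x2,x3,x4=1001]: 00110011  (ones: 4)
  rows 80-87 [x1,x2,x3,x4=1010]: 01100110  (ones: 4)
  rows 88-95 [x1,x2,x3,x4=1011]: 01100110  (ones: 4)
  rows 96-103 [x1,x2,x3,x4=1100]: 00110011  (ones: 4)
  rows 104-111 [x1,x2,x3,x4=1101]: 00110011  (ones: 4)
  rows 112-119 [x1,x2,x3,x4=1110]: 01100110  (ones: 4)
  rows 120-127 [x1,x2,x3,x4=1111]: 01100110  (ones: 4)
Count of 1-rows = 4+4+4+4+4+4+4+4+4+4+4+4+4+4+4+4 = 64

64


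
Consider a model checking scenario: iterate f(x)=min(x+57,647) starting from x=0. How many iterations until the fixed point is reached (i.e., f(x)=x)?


Step 1: x=0, cap=647, increment=57
Step 2: x grows by 57 each step until capped at 647; fixed point is x=647
Step 3: iterations = ceil(647/57) = 12

12


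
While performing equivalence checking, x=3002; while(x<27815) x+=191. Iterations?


Step 1: x goes from 3002 toward 27815 by 191; the body runs while x<27815, so iterations = ceil((bound-start)/step)
Step 2: Distance=24813
Step 3: ceil(24813/191)=130

130


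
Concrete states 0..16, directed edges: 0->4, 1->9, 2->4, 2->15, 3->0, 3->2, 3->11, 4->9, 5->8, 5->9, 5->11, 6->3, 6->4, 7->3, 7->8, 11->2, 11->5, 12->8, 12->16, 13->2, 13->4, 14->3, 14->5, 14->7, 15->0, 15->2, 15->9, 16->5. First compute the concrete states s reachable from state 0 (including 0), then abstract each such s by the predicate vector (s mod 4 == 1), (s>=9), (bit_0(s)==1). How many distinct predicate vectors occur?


BFS from 0:
Concrete reachable: {0, 4, 9}
Abstract via predicates (s mod 4 == 1), (s>=9), (bit_0(s)==1):
  (0,0,0) <- {0, 4}
  (1,1,1) <- {9}
Distinct abstract states = 2

2


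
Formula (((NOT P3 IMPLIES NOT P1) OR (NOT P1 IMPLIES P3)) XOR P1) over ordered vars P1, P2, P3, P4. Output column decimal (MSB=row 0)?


Formula: (((NOT P3 IMPLIES NOT P1) OR (NOT P1 IMPLIES P3)) XOR P1) over P1, P2, P3, P4 (16 rows)
Evaluate each row (bits = P1,P2,P3,P4, MSB first):
  row 0 [0000]: (((NOT 0 IMPLIES NOT 0) OR (NOT 0 IMPLIES 0)) XOR 0) -> 1
  row 1 [0001]: (((NOT 0 IMPLIES NOT 0) OR (NOT 0 IMPLIES 0)) XOR 0) -> 1
  row 2 [0010]: (((NOT 1 IMPLIES NOT 0) OR (NOT 0 IMPLIES 1)) XOR 0) -> 1
  row 3 [0011]: (((NOT 1 IMPLIES NOT 0) OR (NOT 0 IMPLIES 1)) XOR 0) -> 1
  row 4 [0100]: (((NOT 0 IMPLIES NOT 0) OR (NOT 0 IMPLIES 0)) XOR 0) -> 1
  row 5 [0101]: (((NOT 0 IMPLIES NOT 0) OR (NOT 0 IMPLIES 0)) XOR 0) -> 1
  row 6 [0110]: (((NOT 1 IMPLIES NOT 0) OR (NOT 0 IMPLIES 1)) XOR 0) -> 1
  row 7 [0111]: (((NOT 1 IMPLIES NOT 0) OR (NOT 0 IMPLIES 1)) XOR 0) -> 1
  row 8 [1000]: (((NOT 0 IMPLIES NOT 1) OR (NOT 1 IMPLIES 0)) XOR 1) -> 0
  row 9 [1001]: (((NOT 0 IMPLIES NOT 1) OR (NOT 1 IMPLIES 0)) XOR 1) -> 0
  row 10 [1010]: (((NOT 1 IMPLIES NOT 1) OR (NOT 1 IMPLIES 1)) XOR 1) -> 0
  row 11 [1011]: (((NOT 1 IMPLIES NOT 1) OR (NOT 1 IMPLIES 1)) XOR 1) -> 0
  row 12 [1100]: (((NOT 0 IMPLIES NOT 1) OR (NOT 1 IMPLIES 0)) XOR 1) -> 0
  row 13 [1101]: (((NOT 0 IMPLIES NOT 1) OR (NOT 1 IMPLIES 0)) XOR 1) -> 0
  row 14 [1110]: (((NOT 1 IMPLIES NOT 1) OR (NOT 1 IMPLIES 1)) XOR 1) -> 0
  row 15 [1111]: (((NOT 1 IMPLIES NOT 1) OR (NOT 1 IMPLIES 1)) XOR 1) -> 0
Full result column, 4 rows per line (P1,P2 fixed per line; P3,P4 runs 00..11 left to right):
  rows 0-3 [P1,P2=00]: 1111  = hex F
  rows 4-7 [P1,P2=01]: 1111  = hex F
  rows 8-11 [P1,P2=10]: 0000  = hex 0
  rows 12-15 [P1,P2=11]: 0000  = hex 0
Output column (row 0 .. row 15) = 1111111100000000
Output column grouped in 4s = 1111 1111 0000 0000 = 0xFF00
Convert to decimal digit by digit (value = value*16 + digit):
  F -> 15
  15*16 + 15 (F) = 255
  255*16 + 0 = 4080
  4080*16 + 0 = 65280
Decimal = 65280

65280


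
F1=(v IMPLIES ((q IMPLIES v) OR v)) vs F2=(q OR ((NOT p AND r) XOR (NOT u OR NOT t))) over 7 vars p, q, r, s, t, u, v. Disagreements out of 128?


F1 = (v IMPLIES ((q IMPLIES v) OR v))
F2 = (q OR ((NOT p AND r) XOR (NOT u OR NOT t)))
Evaluate both on each of 128 rows (bits = p,q,r,s,t,u,v):
  row 0 [0000000]: F1=1 F2=1 -> 0
  row 1 [0000001]: F1=1 F2=1 -> 0
  row 2 [0000010]: F1=1 F2=1 -> 0
  row 3 [0000011]: F1=1 F2=1 -> 0
  row 4 [0000100]: F1=1 F2=1 -> 0
  (every remaining row is evaluated the same way; all 128 results are listed next)
Full result column, 8 rows per line (p,q,r,s fixed per line; t,u,v runs 000..111 left to right):
  rows 0-7 [p,q,r,s=0000]: 00000011  (ones: 2)
  rows 8-15 [p,q,r,s=0001]: 00000011  (ones: 2)
  rows 16-23 [p,q,r,s=0010]: 11111100  (ones: 6)
  rows 24-31 [p,q,r,s=0011]: 11111100  (ones: 6)
  rows 32-39 [p,q,r,s=0100]: 00000000  (ones: 0)
  rows 40-47 [p,q,r,s=0101]: 00000000  (ones: 0)
  rows 48-55 [p,q,r,s=0110]: 00000000  (ones: 0)
  rows 56-63 [p,q,r,s=0111]: 00000000  (ones: 0)
  rows 64-71 [p,q,r,s=1000]: 00000011  (ones: 2)
  rows 72-79 [p,q,r,s=1001]: 00000011  (ones: 2)
  rows 80-87 [p,q,r,s=1010]: 00000011  (ones: 2)
  rows 88-95 [p,q,r,s=1011]: 00000011  (ones: 2)
  rows 96-103 [p,q,r,s=1100]: 00000000  (ones: 0)
  rows 104-111 [p,q,r,s=1101]: 00000000  (ones: 0)
  rows 112-119 [p,q,r,s=1110]: 00000000  (ones: 0)
  rows 120-127 [p,q,r,s=1111]: 00000000  (ones: 0)
Disagreements = 2+2+6+6+0+0+0+0+2+2+2+2+0+0+0+0 = 24

24


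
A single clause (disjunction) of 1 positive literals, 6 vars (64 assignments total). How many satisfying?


Step 1: Total=2^6=64
Step 2: Unsat when all 1 false: 2^5=32
Step 3: Sat=64-32=32

32


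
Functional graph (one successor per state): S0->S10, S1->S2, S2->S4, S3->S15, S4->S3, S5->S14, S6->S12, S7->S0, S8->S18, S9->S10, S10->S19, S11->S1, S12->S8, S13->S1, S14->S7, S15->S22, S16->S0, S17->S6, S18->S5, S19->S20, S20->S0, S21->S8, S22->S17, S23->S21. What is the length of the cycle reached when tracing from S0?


Trace from S0 until a state repeats:
  S0 -> S10 -> S19 -> S20 -> S0
S0 first seen at step 0, revisited at step 4.
Cycle length = 4 - 0 = 4

4


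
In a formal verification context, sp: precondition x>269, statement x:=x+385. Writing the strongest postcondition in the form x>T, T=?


Formula: sp(P, x:=E) = exists old_x. (x = E[old_x/x]) AND P[old_x/x] (old_x is the value of x before the assignment; eliminate old_x by solving x = E[old_x/x] for old_x)
Step 1: Precondition P: x>269, i.e. old_x > 269
Step 2: Assignment gives x = old_x + 385, so old_x = x - 385
Step 3: Substitute into P: x - 385 > 269
Step 4: Simplify: x > 269+385 = 654

654


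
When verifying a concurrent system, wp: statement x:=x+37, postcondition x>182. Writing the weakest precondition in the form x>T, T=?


Formula: wp(x:=E, P) = P[E/x] (substitute E for x in postcondition)
Step 1: Postcondition: x>182
Step 2: Substitute x+37 for x: x+37>182
Step 3: Solve for x: x > 182-37 = 145

145


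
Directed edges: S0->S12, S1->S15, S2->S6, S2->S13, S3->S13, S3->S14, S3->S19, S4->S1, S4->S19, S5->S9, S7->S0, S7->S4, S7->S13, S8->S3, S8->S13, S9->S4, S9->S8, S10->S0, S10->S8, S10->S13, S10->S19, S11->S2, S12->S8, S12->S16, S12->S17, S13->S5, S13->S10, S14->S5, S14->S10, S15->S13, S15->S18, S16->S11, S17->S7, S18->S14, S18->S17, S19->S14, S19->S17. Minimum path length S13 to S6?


BFS layer-by-layer from S13:
  dist 0: {S13}
  dist 1: {S5, S10}
  dist 2: {S0, S8, S9, S19}
  dist 3: {S3, S4, S12, S14, S17}
  dist 4: {S1, S7, S16}
  dist 5: {S11, S15}
  dist 6: {S2, S18}
  dist 7: {S6}
  -> S6 reached at distance 7
Shortest path length = 7

7


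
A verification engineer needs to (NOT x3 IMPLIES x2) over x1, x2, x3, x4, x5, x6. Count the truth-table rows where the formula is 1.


Formula: (NOT x3 IMPLIES x2) over 6 vars (64 rows)
Evaluate each row (x1, x2, x3, x4, x5, x6 as bits, MSB first):
  row 0 [000000]: (NOT 0 IMPLIES 0) -> 0
  row 1 [000001]: (NOT 0 IMPLIES 0) -> 0
  row 2 [000010]: (NOT 0 IMPLIES 0) -> 0
  row 3 [000011]: (NOT 0 IMPLIES 0) -> 0
  row 4 [000100]: (NOT 0 IMPLIES 0) -> 0
  (every remaining row is evaluated the same way; all 64 results are listed next)
Full result column, 8 rows per line (x1,x2,x3 fixed per line; x4,x5,x6 runs 000..111 left to right):
  rows 0-7 [x1,x2,x3=000]: 00000000  (ones: 0)
  rows 8-15 [x1,x2,x3=001]: 11111111  (ones: 8)
  rows 16-23 [x1,x2,x3=010]: 11111111  (ones: 8)
  rows 24-31 [x1,x2,x3=011]: 11111111  (ones: 8)
  rows 32-39 [x1,x2,x3=100]: 00000000  (ones: 0)
  rows 40-47 [x1,x2,x3=101]: 11111111  (ones: 8)
  rows 48-55 [x1,x2,x3=110]: 11111111  (ones: 8)
  rows 56-63 [x1,x2,x3=111]: 11111111  (ones: 8)
Count of 1-rows = 0+8+8+8+0+8+8+8 = 48

48


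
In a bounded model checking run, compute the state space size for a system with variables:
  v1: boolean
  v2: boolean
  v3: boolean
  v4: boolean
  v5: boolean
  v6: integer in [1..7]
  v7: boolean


State space = product of domain sizes of all variables.
Domain sizes:
  v1 (boolean): 2
  v2 (boolean): 2
  v3 (boolean): 2
  v4 (boolean): 2
  v5 (boolean): 2
  v6 (integer in [1..7]): 7
  v7 (boolean): 2
Product = 2 * 2 * 2 * 2 * 2 * 7 * 2 = 448

448


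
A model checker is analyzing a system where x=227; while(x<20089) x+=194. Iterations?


Step 1: x goes from 227 toward 20089 by 194; the body runs while x<20089, so iterations = ceil((bound-start)/step)
Step 2: Distance=19862
Step 3: ceil(19862/194)=103

103


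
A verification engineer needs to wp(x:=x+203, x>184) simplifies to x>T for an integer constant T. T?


Formula: wp(x:=E, P) = P[E/x] (substitute E for x in postcondition)
Step 1: Postcondition: x>184
Step 2: Substitute x+203 for x: x+203>184
Step 3: Solve for x: x > 184-203 = -19

-19


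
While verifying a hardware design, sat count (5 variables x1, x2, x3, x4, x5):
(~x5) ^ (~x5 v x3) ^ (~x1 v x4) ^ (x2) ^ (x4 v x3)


CNF with 5 clauses over 5 vars (32 assignments).
An assignment satisfies CNF iff every clause has >=1 true literal.
Check each row (bits = x1,x2,x3,x4,x5; clause T/F shown):
  row 0 [00000]: clauses=TTTFF -> 0
  row 1 [00001]: clauses=FFTFF -> 0
  row 2 [00010]: clauses=TTTFT -> 0
  row 3 [00011]: clauses=FFTFT -> 0
  row 4 [00100]: clauses=TTTFT -> 0
  row 5 [00101]: clauses=FTTFT -> 0
  row 6 [00110]: clauses=TTTFT -> 0
  row 7 [00111]: clauses=FTTFT -> 0
  row 8 [01000]: clauses=TTTTF -> 0
  row 9 [01001]: clauses=FFTTF -> 0
  row 10 [01010]: clauses=TTTTT -> 1
  row 11 [01011]: clauses=FFTTT -> 0
  row 12 [01100]: clauses=TTTTT -> 1
  row 13 [01101]: clauses=FTTTT -> 0
  row 14 [01110]: clauses=TTTTT -> 1
  row 15 [01111]: clauses=FTTTT -> 0
  row 16 [10000]: clauses=TTFFF -> 0
  row 17 [10001]: clauses=FFFFF -> 0
  row 18 [10010]: clauses=TTTFT -> 0
  row 19 [10011]: clauses=FFTFT -> 0
  row 20 [10100]: clauses=TTFFT -> 0
  row 21 [10101]: clauses=FTFFT -> 0
  row 22 [10110]: clauses=TTTFT -> 0
  row 23 [10111]: clauses=FTTFT -> 0
  row 24 [11000]: clauses=TTFTF -> 0
  row 25 [11001]: clauses=FFFTF -> 0
  row 26 [11010]: clauses=TTTTT -> 1
  row 27 [11011]: clauses=FFTTT -> 0
  row 28 [11100]: clauses=TTFTT -> 0
  row 29 [11101]: clauses=FTFTT -> 0
  row 30 [11110]: clauses=TTTTT -> 1
  row 31 [11111]: clauses=FTTTT -> 0
Full result column, 8 rows per line (x1,x2 fixed per line; x3,x4,x5 runs 000..111 left to right):
  rows 0-7 [x1,x2=00]: 00000000  (ones: 0)
  rows 8-15 [x1,x2=01]: 00101010  (ones: 3)
  rows 16-23 [x1,x2=10]: 00000000  (ones: 0)
  rows 24-31 [x1,x2=11]: 00100010  (ones: 2)
Satisfying assignments = 0+3+0+2 = 5

5


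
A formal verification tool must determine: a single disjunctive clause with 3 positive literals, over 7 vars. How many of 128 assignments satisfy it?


Step 1: Total=2^7=128
Step 2: Unsat when all 3 false: 2^4=16
Step 3: Sat=128-16=112

112


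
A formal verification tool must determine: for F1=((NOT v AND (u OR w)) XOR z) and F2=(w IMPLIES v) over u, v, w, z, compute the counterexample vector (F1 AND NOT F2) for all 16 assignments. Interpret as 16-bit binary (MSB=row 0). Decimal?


F1 = ((NOT v AND (u OR w)) XOR z)
F2 = (w IMPLIES v)
Counterexample to F1=>F2 is where F1=1 and F2=0.
Evaluate each row (bits = u,v,w,z, MSB first):
  row 0 [0000]: F1=0 F2=1 -> F1&~F2 -> 0
  row 1 [0001]: F1=1 F2=1 -> F1&~F2 -> 0
  row 2 [0010]: F1=1 F2=0 -> F1&~F2 -> 1
  row 3 [0011]: F1=0 F2=0 -> F1&~F2 -> 0
  row 4 [0100]: F1=0 F2=1 -> F1&~F2 -> 0
  row 5 [0101]: F1=1 F2=1 -> F1&~F2 -> 0
  row 6 [0110]: F1=0 F2=1 -> F1&~F2 -> 0
  row 7 [0111]: F1=1 F2=1 -> F1&~F2 -> 0
  row 8 [1000]: F1=1 F2=1 -> F1&~F2 -> 0
  row 9 [1001]: F1=0 F2=1 -> F1&~F2 -> 0
  row 10 [1010]: F1=1 F2=0 -> F1&~F2 -> 1
  row 11 [1011]: F1=0 F2=0 -> F1&~F2 -> 0
  row 12 [1100]: F1=0 F2=1 -> F1&~F2 -> 0
  row 13 [1101]: F1=1 F2=1 -> F1&~F2 -> 0
  row 14 [1110]: F1=0 F2=1 -> F1&~F2 -> 0
  row 15 [1111]: F1=1 F2=1 -> F1&~F2 -> 0
Full result column, 4 rows per line (u,v fixed per line; w,z runs 00..11 left to right):
  rows 0-3 [u,v=00]: 0010  = hex 2
  rows 4-7 [u,v=01]: 0000  = hex 0
  rows 8-11 [u,v=10]: 0010  = hex 2
  rows 12-15 [u,v=11]: 0000  = hex 0
Counterexample vector (row 0 .. row 15) = 0010000000100000
Output column grouped in 4s = 0010 0000 0010 0000 = 0x2020
Convert to decimal digit by digit (value = value*16 + digit):
  2 -> 2
  2*16 + 0 = 32
  32*16 + 2 = 514
  514*16 + 0 = 8224
Decimal = 8224

8224


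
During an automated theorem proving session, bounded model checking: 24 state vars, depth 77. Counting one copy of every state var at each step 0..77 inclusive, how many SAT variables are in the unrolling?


BMC unrolls to depth k, creating one copy of each state var for steps 0..k.
Step count = 77 + 1 = 78 (steps 0 through 77)
Vars per step = 24
Total = 24 * 78 = 1872

1872


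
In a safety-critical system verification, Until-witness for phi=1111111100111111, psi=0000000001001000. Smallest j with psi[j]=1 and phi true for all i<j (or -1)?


(phi U psi) at 0: need smallest j with psi[j]=1 and phi[i]=1 for all i in [0,j).
Scan from step 0:
  step 0: phi=1, psi=0 -> continue
  step 1: phi=1, psi=0 -> continue
  step 2: phi=1, psi=0 -> continue
  step 3: phi=1, psi=0 -> continue
  step 8: phi=0 -> phi-prefix broken from here
  step 9: psi=1 but phi already failed -> not a witness
  step 12: psi=1 but phi already failed -> not a witness
  end of trace: no witness -> -1
Witness step = -1

-1


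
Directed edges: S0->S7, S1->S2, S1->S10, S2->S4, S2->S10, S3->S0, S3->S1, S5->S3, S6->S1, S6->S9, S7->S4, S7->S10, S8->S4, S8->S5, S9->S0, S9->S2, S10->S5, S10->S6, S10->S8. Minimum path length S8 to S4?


BFS layer-by-layer from S8:
  dist 0: {S8}
  dist 1: {S4, S5}
  -> S4 reached at distance 1
Shortest path length = 1

1


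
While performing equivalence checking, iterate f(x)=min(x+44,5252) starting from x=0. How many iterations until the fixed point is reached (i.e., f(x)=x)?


Step 1: x=0, cap=5252, increment=44
Step 2: x grows by 44 each step until capped at 5252; fixed point is x=5252
Step 3: iterations = ceil(5252/44) = 120

120


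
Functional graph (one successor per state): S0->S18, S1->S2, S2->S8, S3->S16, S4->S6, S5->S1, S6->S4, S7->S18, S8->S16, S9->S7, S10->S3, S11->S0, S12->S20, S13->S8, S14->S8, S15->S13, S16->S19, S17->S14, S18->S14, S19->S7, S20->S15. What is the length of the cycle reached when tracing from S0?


Trace from S0 until a state repeats:
  S0 -> S18 -> S14 -> S8 -> S16 -> S19 -> S7 -> S18
S18 first seen at step 1, revisited at step 7.
Cycle length = 7 - 1 = 6

6


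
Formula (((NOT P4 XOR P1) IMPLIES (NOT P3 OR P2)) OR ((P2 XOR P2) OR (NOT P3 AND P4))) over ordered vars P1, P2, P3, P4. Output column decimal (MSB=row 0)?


Formula: (((NOT P4 XOR P1) IMPLIES (NOT P3 OR P2)) OR ((P2 XOR P2) OR (NOT P3 AND P4))) over P1, P2, P3, P4 (16 rows)
Evaluate each row (bits = P1,P2,P3,P4, MSB first):
  row 0 [0000]: (((NOT 0 XOR 0) IMPLIES (NOT 0 OR 0)) OR ((0 XOR 0) OR (NOT 0 AND 0))) -> 1
  row 1 [0001]: (((NOT 1 XOR 0) IMPLIES (NOT 0 OR 0)) OR ((0 XOR 0) OR (NOT 0 AND 1))) -> 1
  row 2 [0010]: (((NOT 0 XOR 0) IMPLIES (NOT 1 OR 0)) OR ((0 XOR 0) OR (NOT 1 AND 0))) -> 0
  row 3 [0011]: (((NOT 1 XOR 0) IMPLIES (NOT 1 OR 0)) OR ((0 XOR 0) OR (NOT 1 AND 1))) -> 1
  row 4 [0100]: (((NOT 0 XOR 0) IMPLIES (NOT 0 OR 1)) OR ((1 XOR 1) OR (NOT 0 AND 0))) -> 1
  row 5 [0101]: (((NOT 1 XOR 0) IMPLIES (NOT 0 OR 1)) OR ((1 XOR 1) OR (NOT 0 AND 1))) -> 1
  row 6 [0110]: (((NOT 0 XOR 0) IMPLIES (NOT 1 OR 1)) OR ((1 XOR 1) OR (NOT 1 AND 0))) -> 1
  row 7 [0111]: (((NOT 1 XOR 0) IMPLIES (NOT 1 OR 1)) OR ((1 XOR 1) OR (NOT 1 AND 1))) -> 1
  row 8 [1000]: (((NOT 0 XOR 1) IMPLIES (NOT 0 OR 0)) OR ((0 XOR 0) OR (NOT 0 AND 0))) -> 1
  row 9 [1001]: (((NOT 1 XOR 1) IMPLIES (NOT 0 OR 0)) OR ((0 XOR 0) OR (NOT 0 AND 1))) -> 1
  row 10 [1010]: (((NOT 0 XOR 1) IMPLIES (NOT 1 OR 0)) OR ((0 XOR 0) OR (NOT 1 AND 0))) -> 1
  row 11 [1011]: (((NOT 1 XOR 1) IMPLIES (NOT 1 OR 0)) OR ((0 XOR 0) OR (NOT 1 AND 1))) -> 0
  row 12 [1100]: (((NOT 0 XOR 1) IMPLIES (NOT 0 OR 1)) OR ((1 XOR 1) OR (NOT 0 AND 0))) -> 1
  row 13 [1101]: (((NOT 1 XOR 1) IMPLIES (NOT 0 OR 1)) OR ((1 XOR 1) OR (NOT 0 AND 1))) -> 1
  row 14 [1110]: (((NOT 0 XOR 1) IMPLIES (NOT 1 OR 1)) OR ((1 XOR 1) OR (NOT 1 AND 0))) -> 1
  row 15 [1111]: (((NOT 1 XOR 1) IMPLIES (NOT 1 OR 1)) OR ((1 XOR 1) OR (NOT 1 AND 1))) -> 1
Full result column, 4 rows per line (P1,P2 fixed per line; P3,P4 runs 00..11 left to right):
  rows 0-3 [P1,P2=00]: 1101  = hex D
  rows 4-7 [P1,P2=01]: 1111  = hex F
  rows 8-11 [P1,P2=10]: 1110  = hex E
  rows 12-15 [P1,P2=11]: 1111  = hex F
Output column (row 0 .. row 15) = 1101111111101111
Output column grouped in 4s = 1101 1111 1110 1111 = 0xDFEF
Convert to decimal digit by digit (value = value*16 + digit):
  D -> 13
  13*16 + 15 (F) = 223
  223*16 + 14 (E) = 3582
  3582*16 + 15 (F) = 57327
Decimal = 57327

57327


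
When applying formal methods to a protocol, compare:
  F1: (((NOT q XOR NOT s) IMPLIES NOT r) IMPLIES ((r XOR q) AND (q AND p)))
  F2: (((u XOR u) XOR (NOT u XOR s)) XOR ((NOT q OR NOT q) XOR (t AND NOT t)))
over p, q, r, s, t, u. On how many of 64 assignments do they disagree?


F1 = (((NOT q XOR NOT s) IMPLIES NOT r) IMPLIES ((r XOR q) AND (q AND p)))
F2 = (((u XOR u) XOR (NOT u XOR s)) XOR ((NOT q OR NOT q) XOR (t AND NOT t)))
Evaluate both on each of 64 rows (bits = p,q,r,s,t,u):
  row 0 [000000]: F1=0 F2=0 -> 0
  row 1 [000001]: F1=0 F2=1 (differ) -> 1
  row 2 [000010]: F1=0 F2=0 -> 0
  row 3 [000011]: F1=0 F2=1 (differ) -> 1
  row 4 [000100]: F1=0 F2=1 (differ) -> 1
  (every remaining row is evaluated the same way; all 64 results are listed next)
Full result column, 8 rows per line (p,q,r fixed per line; s,t,u runs 000..111 left to right):
  rows 0-7 [p,q,r=000]: 01011010  (ones: 4)
  rows 8-15 [p,q,r=001]: 01010101  (ones: 4)
  rows 16-23 [p,q,r=010]: 10100101  (ones: 4)
  rows 24-31 [p,q,r=011]: 01010101  (ones: 4)
  rows 32-39 [p,q,r=100]: 01011010  (ones: 4)
  rows 40-47 [p,q,r=101]: 01010101  (ones: 4)
  rows 48-55 [p,q,r=110]: 01011010  (ones: 4)
  rows 56-63 [p,q,r=111]: 01010101  (ones: 4)
Disagreements = 4+4+4+4+4+4+4+4 = 32

32


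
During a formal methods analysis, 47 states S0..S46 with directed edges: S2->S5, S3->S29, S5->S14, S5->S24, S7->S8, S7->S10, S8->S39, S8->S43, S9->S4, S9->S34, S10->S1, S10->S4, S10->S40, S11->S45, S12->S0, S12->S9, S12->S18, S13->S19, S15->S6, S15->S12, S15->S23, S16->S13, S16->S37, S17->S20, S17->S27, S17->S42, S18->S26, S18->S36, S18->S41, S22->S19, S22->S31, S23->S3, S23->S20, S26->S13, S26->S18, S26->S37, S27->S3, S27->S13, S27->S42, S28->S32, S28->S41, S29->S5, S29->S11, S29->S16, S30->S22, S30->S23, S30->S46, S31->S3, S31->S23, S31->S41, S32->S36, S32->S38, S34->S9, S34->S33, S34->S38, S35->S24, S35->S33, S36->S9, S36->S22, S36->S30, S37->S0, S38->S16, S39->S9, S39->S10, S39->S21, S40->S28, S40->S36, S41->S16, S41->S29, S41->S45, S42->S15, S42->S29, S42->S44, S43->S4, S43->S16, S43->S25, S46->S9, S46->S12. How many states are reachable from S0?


BFS from S0:
  layer 0: {S0}
Reachable set: {S0}
Count = 1

1


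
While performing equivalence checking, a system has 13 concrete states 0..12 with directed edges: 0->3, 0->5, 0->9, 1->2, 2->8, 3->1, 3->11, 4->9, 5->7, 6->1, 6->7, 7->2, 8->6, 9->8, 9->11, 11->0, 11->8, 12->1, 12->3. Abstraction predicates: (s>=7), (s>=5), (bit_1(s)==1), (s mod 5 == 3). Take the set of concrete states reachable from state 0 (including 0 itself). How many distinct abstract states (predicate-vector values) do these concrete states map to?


BFS from 0:
Concrete reachable: {0, 1, 2, 3, 5, 6, 7, 8, 9, 11}
Abstract via predicates (s>=7), (s>=5), (bit_1(s)==1), (s mod 5 == 3):
  (0,0,0,0) <- {0, 1}
  (0,0,1,0) <- {2}
  (0,0,1,1) <- {3}
  (0,1,0,0) <- {5}
  (0,1,1,0) <- {6}
  (1,1,0,0) <- {9}
  (1,1,0,1) <- {8}
  (1,1,1,0) <- {7, 11}
Distinct abstract states = 8

8


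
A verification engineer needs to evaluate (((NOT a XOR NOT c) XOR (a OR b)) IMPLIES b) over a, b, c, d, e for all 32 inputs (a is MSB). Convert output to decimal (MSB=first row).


Formula: (((NOT a XOR NOT c) XOR (a OR b)) IMPLIES b) over a, b, c, d, e (32 rows)
Evaluate each row (bits = a,b,c,d,e, MSB first):
  row 0 [00000]: (((NOT 0 XOR NOT 0) XOR (0 OR 0)) IMPLIES 0) -> 1
  row 1 [00001]: (((NOT 0 XOR NOT 0) XOR (0 OR 0)) IMPLIES 0) -> 1
  row 2 [00010]: (((NOT 0 XOR NOT 0) XOR (0 OR 0)) IMPLIES 0) -> 1
  row 3 [00011]: (((NOT 0 XOR NOT 0) XOR (0 OR 0)) IMPLIES 0) -> 1
  row 4 [00100]: (((NOT 0 XOR NOT 1) XOR (0 OR 0)) IMPLIES 0) -> 0
  row 5 [00101]: (((NOT 0 XOR NOT 1) XOR (0 OR 0)) IMPLIES 0) -> 0
  row 6 [00110]: (((NOT 0 XOR NOT 1) XOR (0 OR 0)) IMPLIES 0) -> 0
  row 7 [00111]: (((NOT 0 XOR NOT 1) XOR (0 OR 0)) IMPLIES 0) -> 0
  row 8 [01000]: (((NOT 0 XOR NOT 0) XOR (0 OR 1)) IMPLIES 1) -> 1
  row 9 [01001]: (((NOT 0 XOR NOT 0) XOR (0 OR 1)) IMPLIES 1) -> 1
  row 10 [01010]: (((NOT 0 XOR NOT 0) XOR (0 OR 1)) IMPLIES 1) -> 1
  row 11 [01011]: (((NOT 0 XOR NOT 0) XOR (0 OR 1)) IMPLIES 1) -> 1
  row 12 [01100]: (((NOT 0 XOR NOT 1) XOR (0 OR 1)) IMPLIES 1) -> 1
  row 13 [01101]: (((NOT 0 XOR NOT 1) XOR (0 OR 1)) IMPLIES 1) -> 1
  row 14 [01110]: (((NOT 0 XOR NOT 1) XOR (0 OR 1)) IMPLIES 1) -> 1
  row 15 [01111]: (((NOT 0 XOR NOT 1) XOR (0 OR 1)) IMPLIES 1) -> 1
  row 16 [10000]: (((NOT 1 XOR NOT 0) XOR (1 OR 0)) IMPLIES 0) -> 1
  row 17 [10001]: (((NOT 1 XOR NOT 0) XOR (1 OR 0)) IMPLIES 0) -> 1
  row 18 [10010]: (((NOT 1 XOR NOT 0) XOR (1 OR 0)) IMPLIES 0) -> 1
  row 19 [10011]: (((NOT 1 XOR NOT 0) XOR (1 OR 0)) IMPLIES 0) -> 1
  row 20 [10100]: (((NOT 1 XOR NOT 1) XOR (1 OR 0)) IMPLIES 0) -> 0
  row 21 [10101]: (((NOT 1 XOR NOT 1) XOR (1 OR 0)) IMPLIES 0) -> 0
  row 22 [10110]: (((NOT 1 XOR NOT 1) XOR (1 OR 0)) IMPLIES 0) -> 0
  row 23 [10111]: (((NOT 1 XOR NOT 1) XOR (1 OR 0)) IMPLIES 0) -> 0
  row 24 [11000]: (((NOT 1 XOR NOT 0) XOR (1 OR 1)) IMPLIES 1) -> 1
  row 25 [11001]: (((NOT 1 XOR NOT 0) XOR (1 OR 1)) IMPLIES 1) -> 1
  row 26 [11010]: (((NOT 1 XOR NOT 0) XOR (1 OR 1)) IMPLIES 1) -> 1
  row 27 [11011]: (((NOT 1 XOR NOT 0) XOR (1 OR 1)) IMPLIES 1) -> 1
  row 28 [11100]: (((NOT 1 XOR NOT 1) XOR (1 OR 1)) IMPLIES 1) -> 1
  row 29 [11101]: (((NOT 1 XOR NOT 1) XOR (1 OR 1)) IMPLIES 1) -> 1
  row 30 [11110]: (((NOT 1 XOR NOT 1) XOR (1 OR 1)) IMPLIES 1) -> 1
  row 31 [11111]: (((NOT 1 XOR NOT 1) XOR (1 OR 1)) IMPLIES 1) -> 1
Full result column, 4 rows per line (a,b,c fixed per line; d,e runs 00..11 left to right):
  rows 0-3 [a,b,c=000]: 1111  = hex F
  rows 4-7 [a,b,c=001]: 0000  = hex 0
  rows 8-11 [a,b,c=010]: 1111  = hex F
  rows 12-15 [a,b,c=011]: 1111  = hex F
  rows 16-19 [a,b,c=100]: 1111  = hex F
  rows 20-23 [a,b,c=101]: 0000  = hex 0
  rows 24-27 [a,b,c=110]: 1111  = hex F
  rows 28-31 [a,b,c=111]: 1111  = hex F
Output column (row 0 .. row 31) = 11110000111111111111000011111111
Output column grouped in 4s = 1111 0000 1111 1111 1111 0000 1111 1111 = 0xF0FFF0FF
Convert to decimal digit by digit (value = value*16 + digit):
  F -> 15
  15*16 + 0 = 240
  240*16 + 15 (F) = 3855
  3855*16 + 15 (F) = 61695
  61695*16 + 15 (F) = 987135
  987135*16 + 0 = 15794160
  15794160*16 + 15 (F) = 252706575
  252706575*16 + 15 (F) = 4043305215
Decimal = 4043305215

4043305215


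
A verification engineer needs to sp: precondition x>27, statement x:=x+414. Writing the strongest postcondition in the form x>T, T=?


Formula: sp(P, x:=E) = exists old_x. (x = E[old_x/x]) AND P[old_x/x] (old_x is the value of x before the assignment; eliminate old_x by solving x = E[old_x/x] for old_x)
Step 1: Precondition P: x>27, i.e. old_x > 27
Step 2: Assignment gives x = old_x + 414, so old_x = x - 414
Step 3: Substitute into P: x - 414 > 27
Step 4: Simplify: x > 27+414 = 441

441


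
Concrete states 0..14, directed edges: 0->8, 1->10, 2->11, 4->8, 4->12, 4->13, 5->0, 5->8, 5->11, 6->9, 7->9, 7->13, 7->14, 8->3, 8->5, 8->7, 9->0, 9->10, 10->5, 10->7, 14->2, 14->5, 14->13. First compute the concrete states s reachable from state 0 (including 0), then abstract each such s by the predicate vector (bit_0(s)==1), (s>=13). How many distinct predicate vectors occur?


BFS from 0:
Concrete reachable: {0, 2, 3, 5, 7, 8, 9, 10, 11, 13, 14}
Abstract via predicates (bit_0(s)==1), (s>=13):
  (0,0) <- {0, 2, 8, 10}
  (0,1) <- {14}
  (1,0) <- {3, 5, 7, 9, 11}
  (1,1) <- {13}
Distinct abstract states = 4

4


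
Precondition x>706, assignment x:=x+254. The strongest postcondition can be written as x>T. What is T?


Formula: sp(P, x:=E) = exists old_x. (x = E[old_x/x]) AND P[old_x/x] (old_x is the value of x before the assignment; eliminate old_x by solving x = E[old_x/x] for old_x)
Step 1: Precondition P: x>706, i.e. old_x > 706
Step 2: Assignment gives x = old_x + 254, so old_x = x - 254
Step 3: Substitute into P: x - 254 > 706
Step 4: Simplify: x > 706+254 = 960

960


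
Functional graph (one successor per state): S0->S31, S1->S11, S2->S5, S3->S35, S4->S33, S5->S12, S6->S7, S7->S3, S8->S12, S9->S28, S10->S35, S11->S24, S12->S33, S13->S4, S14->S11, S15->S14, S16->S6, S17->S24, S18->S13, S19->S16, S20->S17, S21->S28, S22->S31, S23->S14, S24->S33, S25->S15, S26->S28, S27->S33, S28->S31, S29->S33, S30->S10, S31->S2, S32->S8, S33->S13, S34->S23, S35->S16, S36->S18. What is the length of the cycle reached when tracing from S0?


Trace from S0 until a state repeats:
  S0 -> S31 -> S2 -> S5 -> S12 -> S33 -> S13 -> S4 -> S33
S33 first seen at step 5, revisited at step 8.
Cycle length = 8 - 5 = 3

3


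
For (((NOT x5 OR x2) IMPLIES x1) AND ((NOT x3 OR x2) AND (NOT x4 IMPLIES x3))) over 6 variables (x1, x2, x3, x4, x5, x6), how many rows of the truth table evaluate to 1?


Formula: (((NOT x5 OR x2) IMPLIES x1) AND ((NOT x3 OR x2) AND (NOT x4 IMPLIES x3))) over 6 vars (64 rows)
Evaluate each row (x1, x2, x3, x4, x5, x6 as bits, MSB first):
  row 0 [000000]: (((NOT 0 OR 0) IMPLIES 0) AND ((NOT 0 OR 0) AND (NOT 0 IMPLIES 0))) -> 0
  row 1 [000001]: (((NOT 0 OR 0) IMPLIES 0) AND ((NOT 0 OR 0) AND (NOT 0 IMPLIES 0))) -> 0
  row 2 [000010]: (((NOT 1 OR 0) IMPLIES 0) AND ((NOT 0 OR 0) AND (NOT 0 IMPLIES 0))) -> 0
  row 3 [000011]: (((NOT 1 OR 0) IMPLIES 0) AND ((NOT 0 OR 0) AND (NOT 0 IMPLIES 0))) -> 0
  row 4 [000100]: (((NOT 0 OR 0) IMPLIES 0) AND ((NOT 0 OR 0) AND (NOT 1 IMPLIES 0))) -> 0
  (every remaining row is evaluated the same way; all 64 results are listed next)
Full result column, 8 rows per line (x1,x2,x3 fixed per line; x4,x5,x6 runs 000..111 left to right):
  rows 0-7 [x1,x2,x3=000]: 00000011  (ones: 2)
  rows 8-15 [x1,x2,x3=001]: 00000000  (ones: 0)
  rows 16-23 [x1,x2,x3=010]: 00000000  (ones: 0)
  rows 24-31 [x1,x2,x3=011]: 00000000  (ones: 0)
  rows 32-39 [x1,x2,x3=100]: 00001111  (ones: 4)
  rows 40-47 [x1,x2,x3=101]: 00000000  (ones: 0)
  rows 48-55 [x1,x2,x3=110]: 00001111  (ones: 4)
  rows 56-63 [x1,x2,x3=111]: 11111111  (ones: 8)
Count of 1-rows = 2+0+0+0+4+0+4+8 = 18

18
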